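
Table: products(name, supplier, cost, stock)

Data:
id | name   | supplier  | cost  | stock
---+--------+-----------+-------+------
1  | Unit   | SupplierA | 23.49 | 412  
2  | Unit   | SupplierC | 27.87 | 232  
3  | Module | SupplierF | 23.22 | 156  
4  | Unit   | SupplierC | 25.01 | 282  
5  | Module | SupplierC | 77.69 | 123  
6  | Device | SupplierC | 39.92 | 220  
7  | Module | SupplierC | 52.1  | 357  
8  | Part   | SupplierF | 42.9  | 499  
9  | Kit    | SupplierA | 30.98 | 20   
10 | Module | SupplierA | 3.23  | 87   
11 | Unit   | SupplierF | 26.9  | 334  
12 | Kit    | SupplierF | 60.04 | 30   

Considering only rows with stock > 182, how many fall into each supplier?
SELECT supplier, COUNT(*)
FROM products
WHERE stock > 182
GROUP BY supplier

Note: WHERE filters rows before grouping.

Result:
  SupplierA: 1
  SupplierC: 4
  SupplierF: 2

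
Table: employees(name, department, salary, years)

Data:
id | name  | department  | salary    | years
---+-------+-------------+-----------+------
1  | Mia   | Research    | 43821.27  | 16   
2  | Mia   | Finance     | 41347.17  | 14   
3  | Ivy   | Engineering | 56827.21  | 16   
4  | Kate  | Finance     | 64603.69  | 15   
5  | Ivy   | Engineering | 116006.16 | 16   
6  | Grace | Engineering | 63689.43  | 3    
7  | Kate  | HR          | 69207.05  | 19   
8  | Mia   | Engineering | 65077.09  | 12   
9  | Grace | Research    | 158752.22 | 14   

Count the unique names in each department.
SELECT department, COUNT(DISTINCT name)
FROM employees
GROUP BY department

Result:
  Engineering: 3 distinct
  Finance: 2 distinct
  HR: 1 distinct
  Research: 2 distinct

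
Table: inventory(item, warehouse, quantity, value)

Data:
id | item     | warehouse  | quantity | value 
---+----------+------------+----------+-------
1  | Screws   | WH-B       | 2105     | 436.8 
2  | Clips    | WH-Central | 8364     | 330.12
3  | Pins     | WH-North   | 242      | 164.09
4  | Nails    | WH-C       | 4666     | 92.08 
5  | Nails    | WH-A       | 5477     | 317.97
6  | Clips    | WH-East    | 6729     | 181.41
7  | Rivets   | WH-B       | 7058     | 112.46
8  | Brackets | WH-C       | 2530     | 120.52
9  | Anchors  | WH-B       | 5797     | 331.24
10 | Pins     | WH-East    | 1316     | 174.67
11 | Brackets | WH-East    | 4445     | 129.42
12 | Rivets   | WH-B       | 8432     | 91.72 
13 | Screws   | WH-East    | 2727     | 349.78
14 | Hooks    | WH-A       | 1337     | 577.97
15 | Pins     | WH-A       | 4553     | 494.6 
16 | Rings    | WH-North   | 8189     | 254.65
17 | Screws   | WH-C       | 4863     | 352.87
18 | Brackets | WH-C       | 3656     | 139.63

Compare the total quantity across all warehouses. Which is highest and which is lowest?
SELECT warehouse, SUM(quantity)
FROM inventory
GROUP BY warehouse
ORDER BY SUM(quantity)

All groups:
  WH-Central: 8364
  WH-North: 8431
  WH-A: 11367
  WH-East: 15217
  WH-C: 15715
  WH-B: 23392

Highest: WH-B (23392)
Lowest: WH-Central (8364)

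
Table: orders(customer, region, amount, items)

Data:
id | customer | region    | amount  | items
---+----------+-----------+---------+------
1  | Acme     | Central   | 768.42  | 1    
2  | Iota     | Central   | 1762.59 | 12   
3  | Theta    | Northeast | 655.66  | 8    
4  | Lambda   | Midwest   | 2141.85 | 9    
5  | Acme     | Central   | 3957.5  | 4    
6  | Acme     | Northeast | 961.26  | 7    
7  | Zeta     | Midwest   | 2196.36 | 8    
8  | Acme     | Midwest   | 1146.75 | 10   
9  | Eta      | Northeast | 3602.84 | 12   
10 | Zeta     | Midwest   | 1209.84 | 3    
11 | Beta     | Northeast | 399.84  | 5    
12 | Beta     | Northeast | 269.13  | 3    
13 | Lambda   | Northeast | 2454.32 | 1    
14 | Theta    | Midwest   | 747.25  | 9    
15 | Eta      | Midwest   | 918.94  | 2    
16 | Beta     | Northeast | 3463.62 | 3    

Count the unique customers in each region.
SELECT region, COUNT(DISTINCT customer)
FROM orders
GROUP BY region

Result:
  Central: 2 distinct
  Midwest: 5 distinct
  Northeast: 5 distinct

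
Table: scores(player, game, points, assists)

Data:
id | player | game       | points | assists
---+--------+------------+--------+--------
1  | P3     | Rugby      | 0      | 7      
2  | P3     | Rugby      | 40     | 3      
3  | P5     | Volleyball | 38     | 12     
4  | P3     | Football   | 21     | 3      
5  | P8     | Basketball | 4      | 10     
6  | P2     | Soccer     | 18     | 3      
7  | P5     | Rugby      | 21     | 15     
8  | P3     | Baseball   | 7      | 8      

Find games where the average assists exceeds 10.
SELECT game, AVG(assists)
FROM scores
GROUP BY game
HAVING AVG(assists) > 10

Result:
  Volleyball: avg=12.00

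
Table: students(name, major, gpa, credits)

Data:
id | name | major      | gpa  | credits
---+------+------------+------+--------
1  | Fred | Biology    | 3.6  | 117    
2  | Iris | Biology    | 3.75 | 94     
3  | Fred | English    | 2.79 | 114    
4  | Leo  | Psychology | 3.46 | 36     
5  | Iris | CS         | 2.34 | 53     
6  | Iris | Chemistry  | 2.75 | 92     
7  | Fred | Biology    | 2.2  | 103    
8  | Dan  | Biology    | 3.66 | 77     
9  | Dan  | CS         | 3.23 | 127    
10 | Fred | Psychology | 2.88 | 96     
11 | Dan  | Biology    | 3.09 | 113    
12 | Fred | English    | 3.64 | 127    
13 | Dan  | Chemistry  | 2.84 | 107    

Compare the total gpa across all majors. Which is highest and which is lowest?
SELECT major, SUM(gpa)
FROM students
GROUP BY major
ORDER BY SUM(gpa)

All groups:
  CS: 5.57
  Chemistry: 5.59
  Psychology: 6.34
  English: 6.43
  Biology: 16.30

Highest: Biology (16.30)
Lowest: CS (5.57)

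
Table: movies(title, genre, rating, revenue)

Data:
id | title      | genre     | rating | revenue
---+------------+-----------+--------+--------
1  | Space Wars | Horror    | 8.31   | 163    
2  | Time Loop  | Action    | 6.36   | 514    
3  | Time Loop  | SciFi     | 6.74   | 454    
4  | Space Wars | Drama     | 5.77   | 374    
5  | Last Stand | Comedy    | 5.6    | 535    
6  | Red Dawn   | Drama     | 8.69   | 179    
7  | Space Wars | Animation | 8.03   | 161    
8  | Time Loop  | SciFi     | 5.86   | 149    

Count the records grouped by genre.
SELECT genre, COUNT(*) as count
FROM movies
GROUP BY genre

Result:
  Action: 1
  Animation: 1
  Comedy: 1
  Drama: 2
  Horror: 1
  SciFi: 2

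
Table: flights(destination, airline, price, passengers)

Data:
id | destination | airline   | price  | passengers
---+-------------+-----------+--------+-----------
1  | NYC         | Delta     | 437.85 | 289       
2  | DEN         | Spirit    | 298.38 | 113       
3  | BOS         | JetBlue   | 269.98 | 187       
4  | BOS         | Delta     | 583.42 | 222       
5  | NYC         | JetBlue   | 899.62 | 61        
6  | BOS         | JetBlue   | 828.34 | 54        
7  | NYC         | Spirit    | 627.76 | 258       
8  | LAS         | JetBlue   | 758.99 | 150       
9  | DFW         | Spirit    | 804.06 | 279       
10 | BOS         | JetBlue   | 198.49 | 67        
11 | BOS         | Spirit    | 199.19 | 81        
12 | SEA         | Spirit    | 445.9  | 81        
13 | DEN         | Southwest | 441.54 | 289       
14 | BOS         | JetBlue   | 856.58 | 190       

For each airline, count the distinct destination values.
SELECT airline, COUNT(DISTINCT destination)
FROM flights
GROUP BY airline

Result:
  Delta: 2 distinct
  JetBlue: 3 distinct
  Southwest: 1 distinct
  Spirit: 5 distinct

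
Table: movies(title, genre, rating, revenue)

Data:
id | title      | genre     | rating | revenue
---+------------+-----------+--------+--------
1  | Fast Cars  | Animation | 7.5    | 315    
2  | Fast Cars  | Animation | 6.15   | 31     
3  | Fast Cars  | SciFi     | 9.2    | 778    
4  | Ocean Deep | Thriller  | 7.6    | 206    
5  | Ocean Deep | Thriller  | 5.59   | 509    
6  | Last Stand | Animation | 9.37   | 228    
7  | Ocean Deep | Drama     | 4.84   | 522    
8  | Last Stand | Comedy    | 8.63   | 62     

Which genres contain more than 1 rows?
SELECT genre, COUNT(*) as cnt
FROM movies
GROUP BY genre
HAVING COUNT(*) > 1

Result:
  Animation: 3
  Thriller: 2

Note: HAVING filters groups after aggregation, WHERE filters rows before.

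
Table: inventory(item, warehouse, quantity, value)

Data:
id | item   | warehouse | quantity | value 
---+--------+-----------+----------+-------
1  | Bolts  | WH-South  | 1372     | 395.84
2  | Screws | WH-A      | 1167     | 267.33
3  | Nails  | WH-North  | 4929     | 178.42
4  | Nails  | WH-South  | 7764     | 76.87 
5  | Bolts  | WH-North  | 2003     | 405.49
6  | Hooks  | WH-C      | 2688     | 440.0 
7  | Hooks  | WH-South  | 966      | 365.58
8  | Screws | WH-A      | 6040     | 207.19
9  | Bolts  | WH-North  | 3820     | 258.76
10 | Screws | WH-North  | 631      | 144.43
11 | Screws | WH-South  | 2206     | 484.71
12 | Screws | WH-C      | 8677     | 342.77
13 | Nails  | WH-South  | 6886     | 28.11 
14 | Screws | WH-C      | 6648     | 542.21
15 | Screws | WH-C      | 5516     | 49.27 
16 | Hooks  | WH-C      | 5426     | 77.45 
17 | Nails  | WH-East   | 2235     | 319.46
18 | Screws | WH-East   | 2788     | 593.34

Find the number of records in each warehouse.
SELECT warehouse, COUNT(*) as count
FROM inventory
GROUP BY warehouse

Result:
  WH-A: 2
  WH-C: 5
  WH-East: 2
  WH-North: 4
  WH-South: 5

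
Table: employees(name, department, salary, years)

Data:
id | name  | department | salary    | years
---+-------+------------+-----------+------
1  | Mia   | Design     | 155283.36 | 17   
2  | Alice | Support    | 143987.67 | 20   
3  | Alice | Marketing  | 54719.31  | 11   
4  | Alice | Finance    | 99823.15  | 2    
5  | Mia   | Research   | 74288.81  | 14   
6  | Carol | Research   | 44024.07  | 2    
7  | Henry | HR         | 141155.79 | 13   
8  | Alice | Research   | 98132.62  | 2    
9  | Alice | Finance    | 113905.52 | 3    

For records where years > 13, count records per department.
SELECT department, COUNT(*)
FROM employees
WHERE years > 13
GROUP BY department

Note: WHERE filters rows before grouping.

Result:
  Design: 1
  Research: 1
  Support: 1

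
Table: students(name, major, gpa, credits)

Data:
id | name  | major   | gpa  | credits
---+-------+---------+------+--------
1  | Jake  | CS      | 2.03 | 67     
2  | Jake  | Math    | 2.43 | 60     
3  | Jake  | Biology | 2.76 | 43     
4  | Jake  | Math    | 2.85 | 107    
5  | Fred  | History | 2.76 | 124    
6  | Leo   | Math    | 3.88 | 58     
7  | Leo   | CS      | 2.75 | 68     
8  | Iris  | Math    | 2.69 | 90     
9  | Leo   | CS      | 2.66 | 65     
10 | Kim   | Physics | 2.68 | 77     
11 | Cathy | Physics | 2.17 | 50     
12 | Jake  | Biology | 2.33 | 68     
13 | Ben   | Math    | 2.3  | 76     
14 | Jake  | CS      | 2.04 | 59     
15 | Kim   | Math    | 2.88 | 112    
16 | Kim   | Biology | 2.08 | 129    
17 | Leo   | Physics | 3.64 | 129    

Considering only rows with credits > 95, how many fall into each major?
SELECT major, COUNT(*)
FROM students
WHERE credits > 95
GROUP BY major

Note: WHERE filters rows before grouping.

Result:
  Biology: 1
  History: 1
  Math: 2
  Physics: 1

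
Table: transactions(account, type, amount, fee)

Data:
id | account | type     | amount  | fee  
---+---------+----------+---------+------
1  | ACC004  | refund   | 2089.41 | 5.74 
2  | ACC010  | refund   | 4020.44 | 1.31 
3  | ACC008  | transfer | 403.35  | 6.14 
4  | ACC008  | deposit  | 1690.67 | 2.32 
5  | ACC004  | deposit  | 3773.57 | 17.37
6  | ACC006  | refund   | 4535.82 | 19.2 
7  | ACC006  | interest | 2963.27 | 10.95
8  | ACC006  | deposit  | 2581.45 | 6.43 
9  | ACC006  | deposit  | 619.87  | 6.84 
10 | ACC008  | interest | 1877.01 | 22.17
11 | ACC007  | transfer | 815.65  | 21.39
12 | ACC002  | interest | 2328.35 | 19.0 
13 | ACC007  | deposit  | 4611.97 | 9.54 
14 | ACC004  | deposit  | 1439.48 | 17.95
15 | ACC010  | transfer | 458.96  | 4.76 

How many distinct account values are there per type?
SELECT type, COUNT(DISTINCT account)
FROM transactions
GROUP BY type

Result:
  deposit: 4 distinct
  interest: 3 distinct
  refund: 3 distinct
  transfer: 3 distinct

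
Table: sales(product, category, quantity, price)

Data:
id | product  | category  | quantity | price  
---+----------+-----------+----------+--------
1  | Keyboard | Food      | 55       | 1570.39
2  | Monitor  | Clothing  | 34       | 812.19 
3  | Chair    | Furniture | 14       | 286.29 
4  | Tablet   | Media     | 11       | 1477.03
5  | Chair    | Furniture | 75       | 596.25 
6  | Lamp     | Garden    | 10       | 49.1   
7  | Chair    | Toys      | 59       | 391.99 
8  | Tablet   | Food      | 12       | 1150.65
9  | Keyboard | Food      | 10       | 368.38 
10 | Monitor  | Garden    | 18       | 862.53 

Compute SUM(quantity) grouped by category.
SELECT category, SUM(quantity) as result
FROM sales
GROUP BY category

Result:
  Clothing: 34
  Food: 77
  Furniture: 89
  Garden: 28
  Media: 11
  Toys: 59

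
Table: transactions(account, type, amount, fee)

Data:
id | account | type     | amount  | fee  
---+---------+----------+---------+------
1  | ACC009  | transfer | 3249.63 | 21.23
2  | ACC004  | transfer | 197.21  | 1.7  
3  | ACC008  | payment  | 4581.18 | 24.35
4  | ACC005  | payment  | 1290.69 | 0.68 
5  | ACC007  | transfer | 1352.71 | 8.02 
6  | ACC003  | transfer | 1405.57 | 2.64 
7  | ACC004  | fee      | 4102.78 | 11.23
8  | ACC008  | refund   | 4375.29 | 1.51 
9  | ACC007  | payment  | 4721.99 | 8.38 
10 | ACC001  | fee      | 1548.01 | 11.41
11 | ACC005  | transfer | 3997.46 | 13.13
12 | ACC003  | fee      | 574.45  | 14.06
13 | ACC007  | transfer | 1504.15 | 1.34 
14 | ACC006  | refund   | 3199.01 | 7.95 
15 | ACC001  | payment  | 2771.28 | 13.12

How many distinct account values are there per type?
SELECT type, COUNT(DISTINCT account)
FROM transactions
GROUP BY type

Result:
  fee: 3 distinct
  payment: 4 distinct
  refund: 2 distinct
  transfer: 5 distinct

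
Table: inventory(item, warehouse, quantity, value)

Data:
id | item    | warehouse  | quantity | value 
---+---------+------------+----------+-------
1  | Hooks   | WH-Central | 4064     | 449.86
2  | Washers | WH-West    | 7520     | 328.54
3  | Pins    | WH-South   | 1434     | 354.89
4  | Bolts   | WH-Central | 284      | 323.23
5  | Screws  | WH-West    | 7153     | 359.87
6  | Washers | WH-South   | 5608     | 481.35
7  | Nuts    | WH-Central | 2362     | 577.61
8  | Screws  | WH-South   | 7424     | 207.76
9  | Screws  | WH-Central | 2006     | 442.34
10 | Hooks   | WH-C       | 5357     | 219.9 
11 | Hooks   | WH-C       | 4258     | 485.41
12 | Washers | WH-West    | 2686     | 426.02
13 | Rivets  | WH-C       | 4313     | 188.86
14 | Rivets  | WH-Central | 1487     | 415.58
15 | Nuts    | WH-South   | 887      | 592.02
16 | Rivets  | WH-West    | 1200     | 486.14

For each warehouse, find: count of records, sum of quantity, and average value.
SELECT warehouse,
       COUNT(*) as cnt,
       SUM(quantity) as total_quantity,
       AVG(value) as avg_value
FROM inventory
GROUP BY warehouse

Result:
  WH-C: 3 records, 13928 total quantity, 298.06 avg value
  WH-Central: 5 records, 10203 total quantity, 441.72 avg value
  WH-South: 4 records, 15353 total quantity, 409.01 avg value
  WH-West: 4 records, 18559 total quantity, 400.14 avg value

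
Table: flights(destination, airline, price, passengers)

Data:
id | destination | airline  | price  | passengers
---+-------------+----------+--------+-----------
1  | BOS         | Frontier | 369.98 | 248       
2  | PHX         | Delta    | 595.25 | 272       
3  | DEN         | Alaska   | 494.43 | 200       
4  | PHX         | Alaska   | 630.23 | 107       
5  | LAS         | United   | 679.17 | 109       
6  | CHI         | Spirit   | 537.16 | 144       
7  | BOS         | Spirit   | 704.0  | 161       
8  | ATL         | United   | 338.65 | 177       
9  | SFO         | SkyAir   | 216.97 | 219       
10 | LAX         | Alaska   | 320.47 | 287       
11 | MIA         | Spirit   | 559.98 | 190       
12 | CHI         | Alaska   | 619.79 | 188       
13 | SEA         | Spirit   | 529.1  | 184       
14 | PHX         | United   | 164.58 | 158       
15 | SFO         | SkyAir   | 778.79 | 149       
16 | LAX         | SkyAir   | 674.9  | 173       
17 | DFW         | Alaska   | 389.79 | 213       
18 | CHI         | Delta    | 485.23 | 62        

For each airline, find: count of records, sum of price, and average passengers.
SELECT airline,
       COUNT(*) as cnt,
       SUM(price) as total_price,
       AVG(passengers) as avg_passengers
FROM flights
GROUP BY airline

Result:
  Alaska: 5 records, 2454.71 total price, 199.00 avg passengers
  Delta: 2 records, 1080.48 total price, 167.00 avg passengers
  Frontier: 1 records, 369.98 total price, 248.00 avg passengers
  SkyAir: 3 records, 1670.66 total price, 180.33 avg passengers
  Spirit: 4 records, 2330.24 total price, 169.75 avg passengers
  United: 3 records, 1182.40 total price, 148.00 avg passengers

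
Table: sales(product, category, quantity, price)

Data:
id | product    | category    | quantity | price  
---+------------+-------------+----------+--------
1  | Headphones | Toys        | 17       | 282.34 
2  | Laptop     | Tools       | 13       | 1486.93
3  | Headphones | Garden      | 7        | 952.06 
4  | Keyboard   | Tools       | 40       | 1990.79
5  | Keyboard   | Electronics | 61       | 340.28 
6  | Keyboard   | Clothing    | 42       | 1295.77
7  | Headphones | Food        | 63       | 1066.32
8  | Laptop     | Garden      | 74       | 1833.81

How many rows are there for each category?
SELECT category, COUNT(*) as count
FROM sales
GROUP BY category

Result:
  Clothing: 1
  Electronics: 1
  Food: 1
  Garden: 2
  Tools: 2
  Toys: 1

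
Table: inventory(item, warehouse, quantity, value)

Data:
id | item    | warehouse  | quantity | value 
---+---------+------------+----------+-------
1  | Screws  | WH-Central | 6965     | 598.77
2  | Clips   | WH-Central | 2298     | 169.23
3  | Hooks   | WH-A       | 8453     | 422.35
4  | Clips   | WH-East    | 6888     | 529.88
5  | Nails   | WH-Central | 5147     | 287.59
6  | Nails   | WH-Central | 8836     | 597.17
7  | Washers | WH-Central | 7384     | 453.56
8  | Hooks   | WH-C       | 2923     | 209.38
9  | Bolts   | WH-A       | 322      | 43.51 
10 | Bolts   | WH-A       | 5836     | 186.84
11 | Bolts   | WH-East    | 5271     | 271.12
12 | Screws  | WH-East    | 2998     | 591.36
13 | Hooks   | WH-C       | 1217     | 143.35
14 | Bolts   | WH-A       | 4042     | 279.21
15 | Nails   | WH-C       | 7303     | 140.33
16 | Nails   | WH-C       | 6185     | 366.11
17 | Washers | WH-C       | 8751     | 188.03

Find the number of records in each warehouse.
SELECT warehouse, COUNT(*) as count
FROM inventory
GROUP BY warehouse

Result:
  WH-A: 4
  WH-C: 5
  WH-Central: 5
  WH-East: 3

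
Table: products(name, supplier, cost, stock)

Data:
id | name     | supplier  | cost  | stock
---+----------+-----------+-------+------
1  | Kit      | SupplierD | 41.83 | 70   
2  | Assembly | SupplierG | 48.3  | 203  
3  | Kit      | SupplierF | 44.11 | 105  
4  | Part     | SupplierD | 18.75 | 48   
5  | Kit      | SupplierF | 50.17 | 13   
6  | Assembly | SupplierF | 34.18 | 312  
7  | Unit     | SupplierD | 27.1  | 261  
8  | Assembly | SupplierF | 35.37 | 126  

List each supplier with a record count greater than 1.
SELECT supplier, COUNT(*) as cnt
FROM products
GROUP BY supplier
HAVING COUNT(*) > 1

Result:
  SupplierD: 3
  SupplierF: 4

Note: HAVING filters groups after aggregation, WHERE filters rows before.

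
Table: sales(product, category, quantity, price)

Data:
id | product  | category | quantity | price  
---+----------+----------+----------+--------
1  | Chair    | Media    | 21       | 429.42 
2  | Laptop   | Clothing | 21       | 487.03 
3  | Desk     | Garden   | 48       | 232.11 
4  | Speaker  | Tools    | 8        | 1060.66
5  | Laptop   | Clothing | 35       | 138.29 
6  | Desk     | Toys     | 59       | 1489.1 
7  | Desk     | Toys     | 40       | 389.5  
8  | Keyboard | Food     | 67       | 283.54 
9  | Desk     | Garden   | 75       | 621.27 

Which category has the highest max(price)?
SELECT category, MAX(price) as val
FROM sales
GROUP BY category
ORDER BY val DESC
LIMIT 1

Result: Toys with max(price) = 1489.10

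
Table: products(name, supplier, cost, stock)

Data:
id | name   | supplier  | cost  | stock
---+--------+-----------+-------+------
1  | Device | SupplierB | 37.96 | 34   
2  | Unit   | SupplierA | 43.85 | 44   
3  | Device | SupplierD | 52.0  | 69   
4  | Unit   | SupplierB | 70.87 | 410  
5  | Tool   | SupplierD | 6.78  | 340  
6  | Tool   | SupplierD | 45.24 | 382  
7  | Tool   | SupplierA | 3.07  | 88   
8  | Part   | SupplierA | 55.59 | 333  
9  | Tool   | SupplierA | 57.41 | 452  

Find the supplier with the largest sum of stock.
SELECT supplier, SUM(stock) as val
FROM products
GROUP BY supplier
ORDER BY val DESC
LIMIT 1

Result: SupplierA with sum(stock) = 917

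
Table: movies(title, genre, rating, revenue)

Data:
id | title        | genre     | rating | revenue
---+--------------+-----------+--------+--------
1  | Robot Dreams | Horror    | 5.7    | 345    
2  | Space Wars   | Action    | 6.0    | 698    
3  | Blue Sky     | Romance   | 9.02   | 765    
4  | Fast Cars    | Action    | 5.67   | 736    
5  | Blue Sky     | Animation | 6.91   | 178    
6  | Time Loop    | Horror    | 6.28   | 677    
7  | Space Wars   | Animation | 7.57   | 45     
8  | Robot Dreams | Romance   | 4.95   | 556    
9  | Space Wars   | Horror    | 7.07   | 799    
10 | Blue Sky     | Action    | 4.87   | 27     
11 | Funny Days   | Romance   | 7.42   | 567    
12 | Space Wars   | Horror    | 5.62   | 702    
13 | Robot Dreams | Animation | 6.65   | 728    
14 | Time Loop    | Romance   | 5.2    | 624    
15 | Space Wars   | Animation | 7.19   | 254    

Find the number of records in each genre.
SELECT genre, COUNT(*) as count
FROM movies
GROUP BY genre

Result:
  Action: 3
  Animation: 4
  Horror: 4
  Romance: 4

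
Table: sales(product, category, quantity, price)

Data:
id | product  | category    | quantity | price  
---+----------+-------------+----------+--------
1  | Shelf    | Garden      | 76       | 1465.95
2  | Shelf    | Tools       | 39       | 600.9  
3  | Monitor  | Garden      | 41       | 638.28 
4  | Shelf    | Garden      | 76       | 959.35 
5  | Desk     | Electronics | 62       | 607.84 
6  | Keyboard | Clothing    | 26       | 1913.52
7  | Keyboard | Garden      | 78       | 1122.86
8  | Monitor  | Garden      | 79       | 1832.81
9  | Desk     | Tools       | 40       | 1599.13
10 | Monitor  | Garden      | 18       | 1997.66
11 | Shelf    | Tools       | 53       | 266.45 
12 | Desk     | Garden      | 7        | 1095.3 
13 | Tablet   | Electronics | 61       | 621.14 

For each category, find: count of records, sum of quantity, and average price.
SELECT category,
       COUNT(*) as cnt,
       SUM(quantity) as total_quantity,
       AVG(price) as avg_price
FROM sales
GROUP BY category

Result:
  Clothing: 1 records, 26 total quantity, 1913.52 avg price
  Electronics: 2 records, 123 total quantity, 614.49 avg price
  Garden: 7 records, 375 total quantity, 1301.74 avg price
  Tools: 3 records, 132 total quantity, 822.16 avg price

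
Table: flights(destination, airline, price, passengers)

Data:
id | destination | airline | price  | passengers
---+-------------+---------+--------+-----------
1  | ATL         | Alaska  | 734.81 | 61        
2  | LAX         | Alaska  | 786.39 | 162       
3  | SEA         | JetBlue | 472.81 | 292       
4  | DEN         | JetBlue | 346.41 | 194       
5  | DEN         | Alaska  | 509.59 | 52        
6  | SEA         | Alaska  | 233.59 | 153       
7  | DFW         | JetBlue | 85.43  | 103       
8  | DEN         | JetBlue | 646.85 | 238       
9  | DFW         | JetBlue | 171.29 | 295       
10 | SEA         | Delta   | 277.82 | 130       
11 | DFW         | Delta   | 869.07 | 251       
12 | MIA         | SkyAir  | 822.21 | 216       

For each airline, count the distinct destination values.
SELECT airline, COUNT(DISTINCT destination)
FROM flights
GROUP BY airline

Result:
  Alaska: 4 distinct
  Delta: 2 distinct
  JetBlue: 3 distinct
  SkyAir: 1 distinct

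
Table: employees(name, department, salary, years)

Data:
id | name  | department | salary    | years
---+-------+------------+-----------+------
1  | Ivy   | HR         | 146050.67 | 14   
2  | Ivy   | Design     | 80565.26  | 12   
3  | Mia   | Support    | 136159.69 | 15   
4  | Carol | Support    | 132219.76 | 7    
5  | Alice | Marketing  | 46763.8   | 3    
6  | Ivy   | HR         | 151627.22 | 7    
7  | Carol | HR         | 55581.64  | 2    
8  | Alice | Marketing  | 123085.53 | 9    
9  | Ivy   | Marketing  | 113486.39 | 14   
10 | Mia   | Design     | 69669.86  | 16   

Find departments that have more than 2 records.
SELECT department, COUNT(*) as cnt
FROM employees
GROUP BY department
HAVING COUNT(*) > 2

Result:
  HR: 3
  Marketing: 3

Note: HAVING filters groups after aggregation, WHERE filters rows before.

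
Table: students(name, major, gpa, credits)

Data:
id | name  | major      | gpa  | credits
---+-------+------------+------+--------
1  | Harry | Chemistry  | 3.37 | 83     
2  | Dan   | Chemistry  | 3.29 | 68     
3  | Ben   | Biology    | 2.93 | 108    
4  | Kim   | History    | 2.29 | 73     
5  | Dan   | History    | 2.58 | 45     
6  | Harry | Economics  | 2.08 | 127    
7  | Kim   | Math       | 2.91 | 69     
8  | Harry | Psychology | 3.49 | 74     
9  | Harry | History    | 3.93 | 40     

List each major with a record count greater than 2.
SELECT major, COUNT(*) as cnt
FROM students
GROUP BY major
HAVING COUNT(*) > 2

Result:
  History: 3

Note: HAVING filters groups after aggregation, WHERE filters rows before.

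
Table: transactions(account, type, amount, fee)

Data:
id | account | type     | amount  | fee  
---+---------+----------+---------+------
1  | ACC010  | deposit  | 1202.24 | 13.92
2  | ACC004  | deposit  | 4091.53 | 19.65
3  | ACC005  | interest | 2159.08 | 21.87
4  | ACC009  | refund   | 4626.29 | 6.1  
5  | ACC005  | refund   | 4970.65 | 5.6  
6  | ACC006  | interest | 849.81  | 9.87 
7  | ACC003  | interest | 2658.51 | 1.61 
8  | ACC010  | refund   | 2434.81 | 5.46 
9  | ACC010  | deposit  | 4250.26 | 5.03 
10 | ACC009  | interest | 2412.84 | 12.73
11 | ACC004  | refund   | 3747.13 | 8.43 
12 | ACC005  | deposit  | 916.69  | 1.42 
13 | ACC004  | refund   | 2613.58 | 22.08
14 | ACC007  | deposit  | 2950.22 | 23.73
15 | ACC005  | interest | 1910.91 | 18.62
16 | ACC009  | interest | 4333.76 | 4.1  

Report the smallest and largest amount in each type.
SELECT type, MIN(amount), MAX(amount)
FROM transactions
GROUP BY type

Result:
  deposit: min=916.69, max=4250.26
  interest: min=849.81, max=4333.76
  refund: min=2434.81, max=4970.65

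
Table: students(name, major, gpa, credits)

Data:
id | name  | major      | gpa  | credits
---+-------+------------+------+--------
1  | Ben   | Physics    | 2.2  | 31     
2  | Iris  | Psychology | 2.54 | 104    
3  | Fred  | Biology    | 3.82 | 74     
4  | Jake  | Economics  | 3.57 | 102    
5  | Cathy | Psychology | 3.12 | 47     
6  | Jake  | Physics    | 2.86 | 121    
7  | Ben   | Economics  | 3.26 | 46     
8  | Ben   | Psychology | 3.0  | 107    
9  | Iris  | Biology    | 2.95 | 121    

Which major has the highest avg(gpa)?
SELECT major, AVG(gpa) as val
FROM students
GROUP BY major
ORDER BY val DESC
LIMIT 1

Result: Economics with avg(gpa) = 3.42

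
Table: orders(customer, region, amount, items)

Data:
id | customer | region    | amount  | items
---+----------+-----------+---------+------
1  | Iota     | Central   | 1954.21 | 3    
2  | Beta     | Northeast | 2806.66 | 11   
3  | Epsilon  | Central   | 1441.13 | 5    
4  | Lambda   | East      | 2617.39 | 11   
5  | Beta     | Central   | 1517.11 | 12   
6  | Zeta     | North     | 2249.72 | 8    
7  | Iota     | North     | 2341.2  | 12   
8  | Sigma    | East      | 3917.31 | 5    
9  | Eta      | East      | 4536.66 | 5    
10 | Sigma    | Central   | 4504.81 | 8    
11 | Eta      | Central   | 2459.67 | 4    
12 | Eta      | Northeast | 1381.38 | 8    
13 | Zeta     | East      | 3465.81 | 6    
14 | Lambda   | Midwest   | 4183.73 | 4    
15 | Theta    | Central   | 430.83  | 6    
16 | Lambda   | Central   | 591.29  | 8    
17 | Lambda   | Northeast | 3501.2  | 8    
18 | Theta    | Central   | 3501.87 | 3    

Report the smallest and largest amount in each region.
SELECT region, MIN(amount), MAX(amount)
FROM orders
GROUP BY region

Result:
  Central: min=430.83, max=4504.81
  East: min=2617.39, max=4536.66
  Midwest: min=4183.73, max=4183.73
  North: min=2249.72, max=2341.20
  Northeast: min=1381.38, max=3501.20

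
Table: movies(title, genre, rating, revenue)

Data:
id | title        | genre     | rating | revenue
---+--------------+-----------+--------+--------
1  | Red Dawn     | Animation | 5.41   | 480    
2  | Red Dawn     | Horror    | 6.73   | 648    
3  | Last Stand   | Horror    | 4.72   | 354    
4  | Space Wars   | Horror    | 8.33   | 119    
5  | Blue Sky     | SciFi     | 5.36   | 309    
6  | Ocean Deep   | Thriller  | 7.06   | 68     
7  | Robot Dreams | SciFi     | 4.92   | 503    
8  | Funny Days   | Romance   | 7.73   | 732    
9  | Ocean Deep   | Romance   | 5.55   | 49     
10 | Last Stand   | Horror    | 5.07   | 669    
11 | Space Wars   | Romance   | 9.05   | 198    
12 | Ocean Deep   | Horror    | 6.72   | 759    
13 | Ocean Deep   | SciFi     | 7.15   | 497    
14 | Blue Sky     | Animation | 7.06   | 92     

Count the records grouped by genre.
SELECT genre, COUNT(*) as count
FROM movies
GROUP BY genre

Result:
  Animation: 2
  Horror: 5
  Romance: 3
  SciFi: 3
  Thriller: 1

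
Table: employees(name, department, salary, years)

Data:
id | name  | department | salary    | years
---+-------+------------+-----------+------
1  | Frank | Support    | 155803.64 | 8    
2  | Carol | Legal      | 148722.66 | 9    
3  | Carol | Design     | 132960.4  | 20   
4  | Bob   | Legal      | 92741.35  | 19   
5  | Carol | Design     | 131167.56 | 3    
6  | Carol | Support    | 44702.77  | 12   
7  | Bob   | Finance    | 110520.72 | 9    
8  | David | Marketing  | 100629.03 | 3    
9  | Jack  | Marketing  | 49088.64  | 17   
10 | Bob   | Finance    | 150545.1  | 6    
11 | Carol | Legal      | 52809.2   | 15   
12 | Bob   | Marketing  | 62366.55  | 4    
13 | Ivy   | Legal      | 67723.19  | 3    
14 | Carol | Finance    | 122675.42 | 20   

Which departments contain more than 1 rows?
SELECT department, COUNT(*) as cnt
FROM employees
GROUP BY department
HAVING COUNT(*) > 1

Result:
  Design: 2
  Finance: 3
  Legal: 4
  Marketing: 3
  Support: 2

Note: HAVING filters groups after aggregation, WHERE filters rows before.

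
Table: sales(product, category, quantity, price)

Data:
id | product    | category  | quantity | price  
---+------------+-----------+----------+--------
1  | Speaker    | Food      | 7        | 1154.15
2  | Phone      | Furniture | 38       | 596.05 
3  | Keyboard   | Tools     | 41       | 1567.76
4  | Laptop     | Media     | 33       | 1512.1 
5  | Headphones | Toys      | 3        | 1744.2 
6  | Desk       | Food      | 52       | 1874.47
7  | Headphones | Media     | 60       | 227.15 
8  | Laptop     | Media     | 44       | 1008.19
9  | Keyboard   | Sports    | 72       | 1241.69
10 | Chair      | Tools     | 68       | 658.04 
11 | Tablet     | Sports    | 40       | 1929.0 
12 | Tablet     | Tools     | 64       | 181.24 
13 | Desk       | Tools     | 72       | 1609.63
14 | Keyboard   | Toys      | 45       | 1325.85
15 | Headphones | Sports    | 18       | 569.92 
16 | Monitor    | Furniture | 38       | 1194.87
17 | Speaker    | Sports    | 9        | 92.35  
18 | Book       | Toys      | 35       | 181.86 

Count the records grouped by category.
SELECT category, COUNT(*) as count
FROM sales
GROUP BY category

Result:
  Food: 2
  Furniture: 2
  Media: 3
  Sports: 4
  Tools: 4
  Toys: 3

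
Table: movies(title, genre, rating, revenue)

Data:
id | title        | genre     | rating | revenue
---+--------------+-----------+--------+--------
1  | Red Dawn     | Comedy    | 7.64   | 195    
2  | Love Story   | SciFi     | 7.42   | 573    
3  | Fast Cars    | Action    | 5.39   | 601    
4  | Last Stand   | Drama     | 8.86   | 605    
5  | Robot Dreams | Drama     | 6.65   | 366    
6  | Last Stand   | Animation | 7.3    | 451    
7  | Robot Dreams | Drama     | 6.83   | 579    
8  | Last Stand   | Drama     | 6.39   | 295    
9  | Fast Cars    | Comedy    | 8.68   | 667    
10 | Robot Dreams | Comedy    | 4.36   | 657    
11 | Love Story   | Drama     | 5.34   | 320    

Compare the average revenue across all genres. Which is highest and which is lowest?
SELECT genre, AVG(revenue)
FROM movies
GROUP BY genre
ORDER BY AVG(revenue)

All groups:
  Drama: 433.00
  Animation: 451.00
  Comedy: 506.33
  SciFi: 573.00
  Action: 601.00

Highest: Action (601.00)
Lowest: Drama (433.00)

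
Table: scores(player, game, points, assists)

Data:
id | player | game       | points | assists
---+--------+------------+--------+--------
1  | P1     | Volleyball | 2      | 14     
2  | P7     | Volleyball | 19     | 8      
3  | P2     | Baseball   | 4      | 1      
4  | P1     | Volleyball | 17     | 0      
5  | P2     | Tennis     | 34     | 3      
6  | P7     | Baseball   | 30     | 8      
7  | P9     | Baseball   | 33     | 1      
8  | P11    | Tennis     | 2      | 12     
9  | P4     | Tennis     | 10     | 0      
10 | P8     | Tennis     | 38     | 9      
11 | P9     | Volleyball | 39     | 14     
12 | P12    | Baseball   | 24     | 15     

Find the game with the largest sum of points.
SELECT game, SUM(points) as val
FROM scores
GROUP BY game
ORDER BY val DESC
LIMIT 1

Result: Baseball with sum(points) = 91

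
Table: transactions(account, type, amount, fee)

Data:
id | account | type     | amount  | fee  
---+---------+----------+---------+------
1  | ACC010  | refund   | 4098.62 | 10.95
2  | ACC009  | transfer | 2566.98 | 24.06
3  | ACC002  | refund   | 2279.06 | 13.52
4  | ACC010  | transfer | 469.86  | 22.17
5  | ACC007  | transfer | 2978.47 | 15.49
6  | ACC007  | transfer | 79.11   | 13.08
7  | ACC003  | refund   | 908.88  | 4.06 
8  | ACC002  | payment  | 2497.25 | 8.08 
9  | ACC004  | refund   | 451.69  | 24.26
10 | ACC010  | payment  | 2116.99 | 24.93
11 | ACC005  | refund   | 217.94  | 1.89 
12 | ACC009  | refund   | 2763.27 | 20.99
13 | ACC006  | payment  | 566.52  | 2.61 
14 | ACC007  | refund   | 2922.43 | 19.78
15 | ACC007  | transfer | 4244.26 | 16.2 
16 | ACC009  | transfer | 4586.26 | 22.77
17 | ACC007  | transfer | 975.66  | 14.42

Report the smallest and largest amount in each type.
SELECT type, MIN(amount), MAX(amount)
FROM transactions
GROUP BY type

Result:
  payment: min=566.52, max=2497.25
  refund: min=217.94, max=4098.62
  transfer: min=79.11, max=4586.26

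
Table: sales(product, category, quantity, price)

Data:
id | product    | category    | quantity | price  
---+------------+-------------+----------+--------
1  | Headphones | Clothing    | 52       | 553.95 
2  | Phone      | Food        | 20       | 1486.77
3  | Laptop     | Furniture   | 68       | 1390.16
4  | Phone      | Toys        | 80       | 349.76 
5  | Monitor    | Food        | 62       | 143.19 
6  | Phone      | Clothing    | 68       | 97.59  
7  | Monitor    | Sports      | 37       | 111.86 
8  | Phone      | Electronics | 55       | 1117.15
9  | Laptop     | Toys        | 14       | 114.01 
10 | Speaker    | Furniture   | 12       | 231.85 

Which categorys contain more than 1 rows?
SELECT category, COUNT(*) as cnt
FROM sales
GROUP BY category
HAVING COUNT(*) > 1

Result:
  Clothing: 2
  Food: 2
  Furniture: 2
  Toys: 2

Note: HAVING filters groups after aggregation, WHERE filters rows before.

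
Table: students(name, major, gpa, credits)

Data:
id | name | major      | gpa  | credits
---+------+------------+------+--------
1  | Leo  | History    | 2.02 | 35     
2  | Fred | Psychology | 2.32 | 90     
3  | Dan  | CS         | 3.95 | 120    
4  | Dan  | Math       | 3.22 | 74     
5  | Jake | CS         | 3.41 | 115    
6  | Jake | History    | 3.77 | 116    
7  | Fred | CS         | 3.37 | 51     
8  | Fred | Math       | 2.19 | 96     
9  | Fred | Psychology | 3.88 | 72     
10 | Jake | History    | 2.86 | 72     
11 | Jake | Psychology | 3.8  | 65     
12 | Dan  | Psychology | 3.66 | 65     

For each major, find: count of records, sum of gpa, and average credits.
SELECT major,
       COUNT(*) as cnt,
       SUM(gpa) as total_gpa,
       AVG(credits) as avg_credits
FROM students
GROUP BY major

Result:
  CS: 3 records, 10.73 total gpa, 95.33 avg credits
  History: 3 records, 8.65 total gpa, 74.33 avg credits
  Math: 2 records, 5.41 total gpa, 85.00 avg credits
  Psychology: 4 records, 13.66 total gpa, 73.00 avg credits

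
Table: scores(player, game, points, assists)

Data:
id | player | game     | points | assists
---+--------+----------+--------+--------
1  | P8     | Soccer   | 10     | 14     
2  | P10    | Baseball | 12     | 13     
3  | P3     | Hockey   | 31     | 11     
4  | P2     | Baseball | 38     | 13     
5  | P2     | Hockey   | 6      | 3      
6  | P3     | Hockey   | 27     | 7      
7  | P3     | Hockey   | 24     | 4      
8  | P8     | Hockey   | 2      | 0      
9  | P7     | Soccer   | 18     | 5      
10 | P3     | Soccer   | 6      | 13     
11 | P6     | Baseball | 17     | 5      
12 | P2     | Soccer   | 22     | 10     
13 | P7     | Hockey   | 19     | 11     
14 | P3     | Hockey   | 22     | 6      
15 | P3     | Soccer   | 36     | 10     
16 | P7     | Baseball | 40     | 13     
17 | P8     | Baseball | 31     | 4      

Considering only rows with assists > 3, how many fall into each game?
SELECT game, COUNT(*)
FROM scores
WHERE assists > 3
GROUP BY game

Note: WHERE filters rows before grouping.

Result:
  Baseball: 5
  Hockey: 5
  Soccer: 5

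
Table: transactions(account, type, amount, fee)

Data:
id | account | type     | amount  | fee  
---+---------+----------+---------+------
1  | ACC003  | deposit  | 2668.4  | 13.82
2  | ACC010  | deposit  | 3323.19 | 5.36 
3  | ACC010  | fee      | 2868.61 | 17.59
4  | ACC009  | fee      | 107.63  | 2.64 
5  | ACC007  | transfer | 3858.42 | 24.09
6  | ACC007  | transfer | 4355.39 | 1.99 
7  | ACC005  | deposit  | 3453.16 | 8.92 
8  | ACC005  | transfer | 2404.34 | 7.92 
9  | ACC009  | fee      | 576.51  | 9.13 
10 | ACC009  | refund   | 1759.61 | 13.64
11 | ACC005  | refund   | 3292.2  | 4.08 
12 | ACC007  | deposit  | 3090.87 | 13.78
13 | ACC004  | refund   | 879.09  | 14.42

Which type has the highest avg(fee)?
SELECT type, AVG(fee) as val
FROM transactions
GROUP BY type
ORDER BY val DESC
LIMIT 1

Result: transfer with avg(fee) = 11.33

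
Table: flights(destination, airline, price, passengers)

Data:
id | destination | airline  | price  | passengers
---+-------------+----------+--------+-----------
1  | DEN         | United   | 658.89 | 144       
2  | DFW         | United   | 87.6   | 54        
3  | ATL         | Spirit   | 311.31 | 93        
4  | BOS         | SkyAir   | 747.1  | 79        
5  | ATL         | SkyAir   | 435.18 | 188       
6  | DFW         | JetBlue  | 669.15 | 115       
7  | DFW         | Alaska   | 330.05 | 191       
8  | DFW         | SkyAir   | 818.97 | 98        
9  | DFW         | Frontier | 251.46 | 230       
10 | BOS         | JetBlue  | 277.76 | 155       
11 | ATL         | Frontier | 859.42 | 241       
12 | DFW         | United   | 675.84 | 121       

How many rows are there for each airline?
SELECT airline, COUNT(*) as count
FROM flights
GROUP BY airline

Result:
  Alaska: 1
  Frontier: 2
  JetBlue: 2
  SkyAir: 3
  Spirit: 1
  United: 3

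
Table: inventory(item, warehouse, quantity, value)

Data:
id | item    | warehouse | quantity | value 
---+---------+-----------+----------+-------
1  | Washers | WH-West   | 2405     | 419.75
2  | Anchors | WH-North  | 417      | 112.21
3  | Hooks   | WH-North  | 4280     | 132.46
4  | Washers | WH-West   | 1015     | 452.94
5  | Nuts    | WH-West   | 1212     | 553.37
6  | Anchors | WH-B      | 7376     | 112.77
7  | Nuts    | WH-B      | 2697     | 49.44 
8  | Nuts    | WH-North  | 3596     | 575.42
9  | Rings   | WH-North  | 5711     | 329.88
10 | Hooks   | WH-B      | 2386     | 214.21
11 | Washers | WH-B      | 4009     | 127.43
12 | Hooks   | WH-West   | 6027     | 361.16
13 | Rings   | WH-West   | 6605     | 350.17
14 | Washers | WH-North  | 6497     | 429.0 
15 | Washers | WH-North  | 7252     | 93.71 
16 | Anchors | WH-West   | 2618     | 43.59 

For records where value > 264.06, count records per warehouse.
SELECT warehouse, COUNT(*)
FROM inventory
WHERE value > 264.06
GROUP BY warehouse

Note: WHERE filters rows before grouping.

Result:
  WH-North: 3
  WH-West: 5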